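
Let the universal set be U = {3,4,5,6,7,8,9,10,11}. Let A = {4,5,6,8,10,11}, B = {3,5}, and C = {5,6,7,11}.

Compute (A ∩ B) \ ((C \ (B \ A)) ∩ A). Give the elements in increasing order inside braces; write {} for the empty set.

A ∩ B = {5}
B \ A = {3}
C \ (B \ A) = {5,6,7,11}
(C \ (B \ A)) ∩ A = {5,6,11}
(A ∩ B) \ ((C \ (B \ A)) ∩ A) = {}

{}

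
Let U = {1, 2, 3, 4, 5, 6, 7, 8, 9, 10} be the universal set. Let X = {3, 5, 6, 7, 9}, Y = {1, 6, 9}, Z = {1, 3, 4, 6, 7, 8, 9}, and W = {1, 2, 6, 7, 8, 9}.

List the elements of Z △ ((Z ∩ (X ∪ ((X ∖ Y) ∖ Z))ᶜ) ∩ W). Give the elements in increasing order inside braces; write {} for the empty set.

{3, 4, 6, 7, 9}

X ∖ Y = {3, 5, 7}
(X ∖ Y) ∖ Z = {5}
X ∪ ((X ∖ Y) ∖ Z) = {3, 5, 6, 7, 9}
(X ∪ ((X ∖ Y) ∖ Z))ᶜ = {1, 2, 4, 8, 10}
Z ∩ (X ∪ ((X ∖ Y) ∖ Z))ᶜ = {1, 4, 8}
(Z ∩ (X ∪ ((X ∖ Y) ∖ Z))ᶜ) ∩ W = {1, 8}
Z △ ((Z ∩ (X ∪ ((X ∖ Y) ∖ Z))ᶜ) ∩ W) = {3, 4, 6, 7, 9}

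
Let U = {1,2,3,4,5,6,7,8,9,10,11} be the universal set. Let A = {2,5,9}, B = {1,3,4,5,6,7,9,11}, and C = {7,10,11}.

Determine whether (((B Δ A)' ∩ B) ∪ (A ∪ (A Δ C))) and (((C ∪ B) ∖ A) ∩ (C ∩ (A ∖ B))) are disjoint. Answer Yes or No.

Yes

B Δ A = {1,2,3,4,6,7,11}
(B Δ A)' = {5,8,9,10}
(B Δ A)' ∩ B = {5,9}
A Δ C = {2,5,7,9,10,11}
A ∪ (A Δ C) = {2,5,7,9,10,11}
((B Δ A)' ∩ B) ∪ (A ∪ (A Δ C)) = {2,5,7,9,10,11}
C ∪ B = {1,3,4,5,6,7,9,10,11}
(C ∪ B) ∖ A = {1,3,4,6,7,10,11}
A ∖ B = {2}
C ∩ (A ∖ B) = {}
((C ∪ B) ∖ A) ∩ (C ∩ (A ∖ B)) = {}
{2,5,7,9,10,11} and {} share no elements.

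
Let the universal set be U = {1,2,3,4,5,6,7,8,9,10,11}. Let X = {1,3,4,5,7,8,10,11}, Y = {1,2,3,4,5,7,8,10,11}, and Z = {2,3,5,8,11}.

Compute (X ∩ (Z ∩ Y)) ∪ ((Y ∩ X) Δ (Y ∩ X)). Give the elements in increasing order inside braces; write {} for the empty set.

{3,5,8,11}

Z ∩ Y = {2,3,5,8,11}
X ∩ (Z ∩ Y) = {3,5,8,11}
Y ∩ X = {1,3,4,5,7,8,10,11}
(Y ∩ X) Δ (Y ∩ X) = {}
(X ∩ (Z ∩ Y)) ∪ ((Y ∩ X) Δ (Y ∩ X)) = {3,5,8,11}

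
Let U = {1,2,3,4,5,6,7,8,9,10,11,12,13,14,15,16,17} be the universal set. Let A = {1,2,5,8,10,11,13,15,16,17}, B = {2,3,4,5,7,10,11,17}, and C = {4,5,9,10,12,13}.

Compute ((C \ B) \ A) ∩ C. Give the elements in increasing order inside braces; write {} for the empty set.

{9,12}

C \ B = {9,12,13}
(C \ B) \ A = {9,12}
((C \ B) \ A) ∩ C = {9,12}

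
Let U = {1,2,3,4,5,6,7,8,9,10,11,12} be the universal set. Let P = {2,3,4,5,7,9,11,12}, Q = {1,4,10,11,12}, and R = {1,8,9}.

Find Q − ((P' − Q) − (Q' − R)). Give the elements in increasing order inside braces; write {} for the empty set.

{1,4,10,11,12}

P' = {1,6,8,10}
P' − Q = {6,8}
Q' = {2,3,5,6,7,8,9}
Q' − R = {2,3,5,6,7}
(P' − Q) − (Q' − R) = {8}
Q − ((P' − Q) − (Q' − R)) = {1,4,10,11,12}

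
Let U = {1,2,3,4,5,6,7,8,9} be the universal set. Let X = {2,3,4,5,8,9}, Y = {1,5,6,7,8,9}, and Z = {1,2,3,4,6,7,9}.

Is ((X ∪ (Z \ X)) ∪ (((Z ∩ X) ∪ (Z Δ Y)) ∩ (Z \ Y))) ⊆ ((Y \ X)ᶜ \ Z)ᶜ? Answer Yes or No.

No

Z \ X = {1,6,7}
X ∪ (Z \ X) = {1,2,3,4,5,6,7,8,9}
Z ∩ X = {2,3,4,9}
Z Δ Y = {2,3,4,5,8}
(Z ∩ X) ∪ (Z Δ Y) = {2,3,4,5,8,9}
Z \ Y = {2,3,4}
((Z ∩ X) ∪ (Z Δ Y)) ∩ (Z \ Y) = {2,3,4}
(X ∪ (Z \ X)) ∪ (((Z ∩ X) ∪ (Z Δ Y)) ∩ (Z \ Y)) = {1,2,3,4,5,6,7,8,9}
Y \ X = {1,6,7}
(Y \ X)ᶜ = {2,3,4,5,8,9}
(Y \ X)ᶜ \ Z = {5,8}
((Y \ X)ᶜ \ Z)ᶜ = {1,2,3,4,6,7,9}
5 ∈ (X ∪ (Z \ X)) ∪ (((Z ∩ X) ∪ (Z Δ Y)) ∩ (Z \ Y)) but 5 ∉ ((Y \ X)ᶜ \ Z)ᶜ, so the inclusion fails.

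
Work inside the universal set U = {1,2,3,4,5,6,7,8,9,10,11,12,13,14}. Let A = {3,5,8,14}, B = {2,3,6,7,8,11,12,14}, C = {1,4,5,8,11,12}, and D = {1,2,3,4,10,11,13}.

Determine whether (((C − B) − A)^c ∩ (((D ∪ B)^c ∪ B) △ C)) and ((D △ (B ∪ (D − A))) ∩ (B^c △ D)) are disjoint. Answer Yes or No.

Yes

C − B = {1,4,5}
(C − B) − A = {1,4}
((C − B) − A)^c = {2,3,5,6,7,8,9,10,11,12,13,14}
D ∪ B = {1,2,3,4,6,7,8,10,11,12,13,14}
(D ∪ B)^c = {5,9}
(D ∪ B)^c ∪ B = {2,3,5,6,7,8,9,11,12,14}
((D ∪ B)^c ∪ B) △ C = {1,2,3,4,6,7,9,14}
((C − B) − A)^c ∩ (((D ∪ B)^c ∪ B) △ C) = {2,3,6,7,9,14}
D − A = {1,2,4,10,11,13}
B ∪ (D − A) = {1,2,3,4,6,7,8,10,11,12,13,14}
D △ (B ∪ (D − A)) = {6,7,8,12,14}
B^c = {1,4,5,9,10,13}
B^c △ D = {2,3,5,9,11}
(D △ (B ∪ (D − A))) ∩ (B^c △ D) = {}
{2,3,6,7,9,14} and {} share no elements.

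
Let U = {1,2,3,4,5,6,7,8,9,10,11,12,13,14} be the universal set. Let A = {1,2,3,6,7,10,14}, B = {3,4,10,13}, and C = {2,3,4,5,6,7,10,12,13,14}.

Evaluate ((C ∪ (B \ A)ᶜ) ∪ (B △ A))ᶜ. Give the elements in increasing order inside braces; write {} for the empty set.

{}

B \ A = {4,13}
(B \ A)ᶜ = {1,2,3,5,6,7,8,9,10,11,12,14}
C ∪ (B \ A)ᶜ = {1,2,3,4,5,6,7,8,9,10,11,12,13,14}
B △ A = {1,2,4,6,7,13,14}
(C ∪ (B \ A)ᶜ) ∪ (B △ A) = {1,2,3,4,5,6,7,8,9,10,11,12,13,14}
((C ∪ (B \ A)ᶜ) ∪ (B △ A))ᶜ = {}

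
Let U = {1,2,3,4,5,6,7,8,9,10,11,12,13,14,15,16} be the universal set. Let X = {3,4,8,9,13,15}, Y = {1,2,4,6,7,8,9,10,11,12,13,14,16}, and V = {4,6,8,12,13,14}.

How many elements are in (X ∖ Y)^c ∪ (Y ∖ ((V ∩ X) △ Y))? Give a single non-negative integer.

14

X ∖ Y = {3,15}
(X ∖ Y)^c = {1,2,4,5,6,7,8,9,10,11,12,13,14,16}
V ∩ X = {4,8,13}
(V ∩ X) △ Y = {1,2,6,7,9,10,11,12,14,16}
Y ∖ ((V ∩ X) △ Y) = {4,8,13}
(X ∖ Y)^c ∪ (Y ∖ ((V ∩ X) △ Y)) = {1,2,4,5,6,7,8,9,10,11,12,13,14,16}
|(X ∖ Y)^c ∪ (Y ∖ ((V ∩ X) △ Y))| = 14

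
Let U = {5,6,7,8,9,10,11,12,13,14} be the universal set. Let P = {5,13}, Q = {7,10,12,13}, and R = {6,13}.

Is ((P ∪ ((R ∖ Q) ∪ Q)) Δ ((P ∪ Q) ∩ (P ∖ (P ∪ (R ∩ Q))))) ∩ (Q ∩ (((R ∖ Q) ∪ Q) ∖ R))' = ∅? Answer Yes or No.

R ∖ Q = {6}
(R ∖ Q) ∪ Q = {6,7,10,12,13}
P ∪ ((R ∖ Q) ∪ Q) = {5,6,7,10,12,13}
P ∪ Q = {5,7,10,12,13}
R ∩ Q = {13}
P ∪ (R ∩ Q) = {5,13}
P ∖ (P ∪ (R ∩ Q)) = {}
(P ∪ Q) ∩ (P ∖ (P ∪ (R ∩ Q))) = {}
(P ∪ ((R ∖ Q) ∪ Q)) Δ ((P ∪ Q) ∩ (P ∖ (P ∪ (R ∩ Q)))) = {5,6,7,10,12,13}
((R ∖ Q) ∪ Q) ∖ R = {7,10,12}
Q ∩ (((R ∖ Q) ∪ Q) ∖ R) = {7,10,12}
(Q ∩ (((R ∖ Q) ∪ Q) ∖ R))' = {5,6,8,9,11,13,14}
5 lies in both, so they are not disjoint.

No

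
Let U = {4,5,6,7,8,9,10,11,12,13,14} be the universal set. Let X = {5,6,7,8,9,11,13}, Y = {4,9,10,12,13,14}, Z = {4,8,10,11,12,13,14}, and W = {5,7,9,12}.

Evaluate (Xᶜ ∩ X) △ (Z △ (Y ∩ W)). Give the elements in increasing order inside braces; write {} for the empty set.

{4,8,9,10,11,13,14}

Xᶜ = {4,10,12,14}
Xᶜ ∩ X = {}
Y ∩ W = {9,12}
Z △ (Y ∩ W) = {4,8,9,10,11,13,14}
(Xᶜ ∩ X) △ (Z △ (Y ∩ W)) = {4,8,9,10,11,13,14}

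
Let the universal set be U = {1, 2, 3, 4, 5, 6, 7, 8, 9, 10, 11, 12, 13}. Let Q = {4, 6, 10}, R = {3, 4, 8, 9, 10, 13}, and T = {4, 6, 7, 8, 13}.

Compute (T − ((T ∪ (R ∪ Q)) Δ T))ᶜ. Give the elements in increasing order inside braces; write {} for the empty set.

{1, 2, 3, 5, 9, 10, 11, 12}

R ∪ Q = {3, 4, 6, 8, 9, 10, 13}
T ∪ (R ∪ Q) = {3, 4, 6, 7, 8, 9, 10, 13}
(T ∪ (R ∪ Q)) Δ T = {3, 9, 10}
T − ((T ∪ (R ∪ Q)) Δ T) = {4, 6, 7, 8, 13}
(T − ((T ∪ (R ∪ Q)) Δ T))ᶜ = {1, 2, 3, 5, 9, 10, 11, 12}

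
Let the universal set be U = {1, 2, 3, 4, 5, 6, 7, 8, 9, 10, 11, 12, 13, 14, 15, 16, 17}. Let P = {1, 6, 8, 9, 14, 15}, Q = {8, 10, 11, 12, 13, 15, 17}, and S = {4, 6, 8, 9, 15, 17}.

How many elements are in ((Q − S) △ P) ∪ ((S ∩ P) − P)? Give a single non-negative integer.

Q − S = {10, 11, 12, 13}
(Q − S) △ P = {1, 6, 8, 9, 10, 11, 12, 13, 14, 15}
S ∩ P = {6, 8, 9, 15}
(S ∩ P) − P = {}
((Q − S) △ P) ∪ ((S ∩ P) − P) = {1, 6, 8, 9, 10, 11, 12, 13, 14, 15}
|((Q − S) △ P) ∪ ((S ∩ P) − P)| = 10

10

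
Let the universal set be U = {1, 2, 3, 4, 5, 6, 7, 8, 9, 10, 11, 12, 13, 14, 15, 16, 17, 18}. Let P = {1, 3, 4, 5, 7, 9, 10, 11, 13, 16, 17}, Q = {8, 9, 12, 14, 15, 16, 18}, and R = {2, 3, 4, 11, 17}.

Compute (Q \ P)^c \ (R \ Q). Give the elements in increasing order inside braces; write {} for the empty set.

Q \ P = {8, 12, 14, 15, 18}
(Q \ P)^c = {1, 2, 3, 4, 5, 6, 7, 9, 10, 11, 13, 16, 17}
R \ Q = {2, 3, 4, 11, 17}
(Q \ P)^c \ (R \ Q) = {1, 5, 6, 7, 9, 10, 13, 16}

{1, 5, 6, 7, 9, 10, 13, 16}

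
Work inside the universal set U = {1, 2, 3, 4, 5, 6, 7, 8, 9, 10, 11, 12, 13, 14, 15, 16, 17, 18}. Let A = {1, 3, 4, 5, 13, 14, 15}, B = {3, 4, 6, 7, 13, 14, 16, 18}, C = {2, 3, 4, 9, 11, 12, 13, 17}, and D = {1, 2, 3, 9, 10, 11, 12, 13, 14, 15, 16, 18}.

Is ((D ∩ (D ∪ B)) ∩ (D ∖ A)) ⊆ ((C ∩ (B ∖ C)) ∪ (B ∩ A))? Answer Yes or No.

No

D ∪ B = {1, 2, 3, 4, 6, 7, 9, 10, 11, 12, 13, 14, 15, 16, 18}
D ∩ (D ∪ B) = {1, 2, 3, 9, 10, 11, 12, 13, 14, 15, 16, 18}
D ∖ A = {2, 9, 10, 11, 12, 16, 18}
(D ∩ (D ∪ B)) ∩ (D ∖ A) = {2, 9, 10, 11, 12, 16, 18}
B ∖ C = {6, 7, 14, 16, 18}
C ∩ (B ∖ C) = {}
B ∩ A = {3, 4, 13, 14}
(C ∩ (B ∖ C)) ∪ (B ∩ A) = {3, 4, 13, 14}
2 ∈ (D ∩ (D ∪ B)) ∩ (D ∖ A) but 2 ∉ (C ∩ (B ∖ C)) ∪ (B ∩ A), so the inclusion fails.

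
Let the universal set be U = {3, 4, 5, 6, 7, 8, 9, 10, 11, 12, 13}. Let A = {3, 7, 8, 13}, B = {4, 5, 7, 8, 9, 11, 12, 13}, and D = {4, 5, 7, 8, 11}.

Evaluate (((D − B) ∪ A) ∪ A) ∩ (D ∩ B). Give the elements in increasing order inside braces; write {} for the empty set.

D − B = {}
(D − B) ∪ A = {3, 7, 8, 13}
((D − B) ∪ A) ∪ A = {3, 7, 8, 13}
D ∩ B = {4, 5, 7, 8, 11}
(((D − B) ∪ A) ∪ A) ∩ (D ∩ B) = {7, 8}

{7, 8}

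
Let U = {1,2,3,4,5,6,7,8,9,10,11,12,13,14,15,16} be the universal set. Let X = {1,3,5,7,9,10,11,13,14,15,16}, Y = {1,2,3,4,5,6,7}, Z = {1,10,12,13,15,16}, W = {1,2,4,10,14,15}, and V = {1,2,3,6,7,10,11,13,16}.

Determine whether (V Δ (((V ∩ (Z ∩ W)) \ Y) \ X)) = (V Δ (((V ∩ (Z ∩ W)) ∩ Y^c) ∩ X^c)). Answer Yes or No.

Yes

Z ∩ W = {1,10,15}
V ∩ (Z ∩ W) = {1,10}
(V ∩ (Z ∩ W)) \ Y = {10}
((V ∩ (Z ∩ W)) \ Y) \ X = {}
V Δ (((V ∩ (Z ∩ W)) \ Y) \ X) = {1,2,3,6,7,10,11,13,16}
Y^c = {8,9,10,11,12,13,14,15,16}
(V ∩ (Z ∩ W)) ∩ Y^c = {10}
X^c = {2,4,6,8,12}
((V ∩ (Z ∩ W)) ∩ Y^c) ∩ X^c = {}
V Δ (((V ∩ (Z ∩ W)) ∩ Y^c) ∩ X^c) = {1,2,3,6,7,10,11,13,16}
Both equal {1,2,3,6,7,10,11,13,16}, so V Δ (((V ∩ (Z ∩ W)) \ Y) \ X) = V Δ (((V ∩ (Z ∩ W)) ∩ Y^c) ∩ X^c).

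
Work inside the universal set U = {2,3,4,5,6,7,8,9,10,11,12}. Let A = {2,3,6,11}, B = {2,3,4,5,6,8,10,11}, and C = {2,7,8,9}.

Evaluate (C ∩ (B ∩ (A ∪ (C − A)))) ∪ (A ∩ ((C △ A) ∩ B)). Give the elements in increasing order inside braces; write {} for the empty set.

{2,3,6,8,11}

C − A = {7,8,9}
A ∪ (C − A) = {2,3,6,7,8,9,11}
B ∩ (A ∪ (C − A)) = {2,3,6,8,11}
C ∩ (B ∩ (A ∪ (C − A))) = {2,8}
C △ A = {3,6,7,8,9,11}
(C △ A) ∩ B = {3,6,8,11}
A ∩ ((C △ A) ∩ B) = {3,6,11}
(C ∩ (B ∩ (A ∪ (C − A)))) ∪ (A ∩ ((C △ A) ∩ B)) = {2,3,6,8,11}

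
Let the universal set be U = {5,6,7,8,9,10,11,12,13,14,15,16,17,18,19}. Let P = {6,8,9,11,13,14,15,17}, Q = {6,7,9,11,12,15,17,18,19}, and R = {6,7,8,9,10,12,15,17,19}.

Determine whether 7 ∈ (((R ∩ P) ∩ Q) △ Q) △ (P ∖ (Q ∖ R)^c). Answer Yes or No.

7 ∈ R and 7 ∉ P, so 7 ∉ R ∩ P
7 ∉ (R ∩ P) and 7 ∈ Q, so 7 ∉ (R ∩ P) ∩ Q
7 ∉ ((R ∩ P) ∩ Q) and 7 ∈ Q, so 7 ∈ ((R ∩ P) ∩ Q) △ Q
7 ∈ Q and 7 ∈ R, so 7 ∉ Q ∖ R
7 ∈ (Q ∖ R)^c since 7 ∉ (Q ∖ R)
7 ∉ P and 7 ∈ (Q ∖ R)^c, so 7 ∉ P ∖ (Q ∖ R)^c
7 ∈ (((R ∩ P) ∩ Q) △ Q) and 7 ∉ (P ∖ (Q ∖ R)^c), so 7 ∈ (((R ∩ P) ∩ Q) △ Q) △ (P ∖ (Q ∖ R)^c)

Yes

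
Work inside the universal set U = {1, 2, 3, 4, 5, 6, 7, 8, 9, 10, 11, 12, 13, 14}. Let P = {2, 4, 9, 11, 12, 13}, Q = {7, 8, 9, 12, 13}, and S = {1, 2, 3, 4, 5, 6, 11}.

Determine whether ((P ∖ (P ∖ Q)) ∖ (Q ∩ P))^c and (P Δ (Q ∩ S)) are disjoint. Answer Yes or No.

P ∖ Q = {2, 4, 11}
P ∖ (P ∖ Q) = {9, 12, 13}
Q ∩ P = {9, 12, 13}
(P ∖ (P ∖ Q)) ∖ (Q ∩ P) = {}
((P ∖ (P ∖ Q)) ∖ (Q ∩ P))^c = {1, 2, 3, 4, 5, 6, 7, 8, 9, 10, 11, 12, 13, 14}
Q ∩ S = {}
P Δ (Q ∩ S) = {2, 4, 9, 11, 12, 13}
2 lies in both, so they are not disjoint.

No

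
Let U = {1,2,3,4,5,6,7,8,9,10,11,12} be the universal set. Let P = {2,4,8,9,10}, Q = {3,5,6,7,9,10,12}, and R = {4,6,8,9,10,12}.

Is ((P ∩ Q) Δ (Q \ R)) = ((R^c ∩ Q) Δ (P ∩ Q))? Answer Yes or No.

P ∩ Q = {9,10}
Q \ R = {3,5,7}
(P ∩ Q) Δ (Q \ R) = {3,5,7,9,10}
R^c = {1,2,3,5,7,11}
R^c ∩ Q = {3,5,7}
(R^c ∩ Q) Δ (P ∩ Q) = {3,5,7,9,10}
Both equal {3,5,7,9,10}, so (P ∩ Q) Δ (Q \ R) = (R^c ∩ Q) Δ (P ∩ Q).

Yes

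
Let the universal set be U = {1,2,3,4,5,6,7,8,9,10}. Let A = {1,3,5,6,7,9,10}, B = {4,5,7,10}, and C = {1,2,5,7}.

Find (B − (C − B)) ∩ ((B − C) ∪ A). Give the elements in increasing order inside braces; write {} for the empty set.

C − B = {1,2}
B − (C − B) = {4,5,7,10}
B − C = {4,10}
(B − C) ∪ A = {1,3,4,5,6,7,9,10}
(B − (C − B)) ∩ ((B − C) ∪ A) = {4,5,7,10}

{4,5,7,10}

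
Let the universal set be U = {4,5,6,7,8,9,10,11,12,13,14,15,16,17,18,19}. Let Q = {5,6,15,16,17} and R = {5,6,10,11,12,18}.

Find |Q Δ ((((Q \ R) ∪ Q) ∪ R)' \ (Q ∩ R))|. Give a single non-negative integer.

Q \ R = {15,16,17}
(Q \ R) ∪ Q = {5,6,15,16,17}
((Q \ R) ∪ Q) ∪ R = {5,6,10,11,12,15,16,17,18}
(((Q \ R) ∪ Q) ∪ R)' = {4,7,8,9,13,14,19}
Q ∩ R = {5,6}
(((Q \ R) ∪ Q) ∪ R)' \ (Q ∩ R) = {4,7,8,9,13,14,19}
Q Δ ((((Q \ R) ∪ Q) ∪ R)' \ (Q ∩ R)) = {4,5,6,7,8,9,13,14,15,16,17,19}
|Q Δ ((((Q \ R) ∪ Q) ∪ R)' \ (Q ∩ R))| = 12

12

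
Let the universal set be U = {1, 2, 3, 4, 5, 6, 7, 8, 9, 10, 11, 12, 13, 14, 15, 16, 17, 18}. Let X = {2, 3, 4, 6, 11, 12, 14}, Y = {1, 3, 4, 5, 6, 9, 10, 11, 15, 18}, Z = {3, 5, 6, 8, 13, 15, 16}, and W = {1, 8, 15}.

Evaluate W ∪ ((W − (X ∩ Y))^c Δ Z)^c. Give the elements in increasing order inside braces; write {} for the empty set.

X ∩ Y = {3, 4, 6, 11}
W − (X ∩ Y) = {1, 8, 15}
(W − (X ∩ Y))^c = {2, 3, 4, 5, 6, 7, 9, 10, 11, 12, 13, 14, 16, 17, 18}
(W − (X ∩ Y))^c Δ Z = {2, 4, 7, 8, 9, 10, 11, 12, 14, 15, 17, 18}
((W − (X ∩ Y))^c Δ Z)^c = {1, 3, 5, 6, 13, 16}
W ∪ ((W − (X ∩ Y))^c Δ Z)^c = {1, 3, 5, 6, 8, 13, 15, 16}

{1, 3, 5, 6, 8, 13, 15, 16}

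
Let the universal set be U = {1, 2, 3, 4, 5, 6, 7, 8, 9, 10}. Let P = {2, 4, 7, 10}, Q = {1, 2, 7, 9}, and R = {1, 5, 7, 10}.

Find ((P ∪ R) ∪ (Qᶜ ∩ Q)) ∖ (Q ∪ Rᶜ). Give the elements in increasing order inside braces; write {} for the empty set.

{5, 10}

P ∪ R = {1, 2, 4, 5, 7, 10}
Qᶜ = {3, 4, 5, 6, 8, 10}
Qᶜ ∩ Q = {}
(P ∪ R) ∪ (Qᶜ ∩ Q) = {1, 2, 4, 5, 7, 10}
Rᶜ = {2, 3, 4, 6, 8, 9}
Q ∪ Rᶜ = {1, 2, 3, 4, 6, 7, 8, 9}
((P ∪ R) ∪ (Qᶜ ∩ Q)) ∖ (Q ∪ Rᶜ) = {5, 10}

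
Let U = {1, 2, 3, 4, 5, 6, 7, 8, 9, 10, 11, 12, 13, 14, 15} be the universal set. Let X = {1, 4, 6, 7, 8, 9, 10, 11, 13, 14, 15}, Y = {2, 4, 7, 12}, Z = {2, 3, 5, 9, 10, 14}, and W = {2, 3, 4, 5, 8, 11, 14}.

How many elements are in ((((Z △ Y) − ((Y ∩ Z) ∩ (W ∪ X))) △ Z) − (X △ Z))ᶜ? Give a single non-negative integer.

Z △ Y = {3, 4, 5, 7, 9, 10, 12, 14}
Y ∩ Z = {2}
W ∪ X = {1, 2, 3, 4, 5, 6, 7, 8, 9, 10, 11, 13, 14, 15}
(Y ∩ Z) ∩ (W ∪ X) = {2}
(Z △ Y) − ((Y ∩ Z) ∩ (W ∪ X)) = {3, 4, 5, 7, 9, 10, 12, 14}
((Z △ Y) − ((Y ∩ Z) ∩ (W ∪ X))) △ Z = {2, 4, 7, 12}
X △ Z = {1, 2, 3, 4, 5, 6, 7, 8, 11, 13, 15}
(((Z △ Y) − ((Y ∩ Z) ∩ (W ∪ X))) △ Z) − (X △ Z) = {12}
((((Z △ Y) − ((Y ∩ Z) ∩ (W ∪ X))) △ Z) − (X △ Z))ᶜ = {1, 2, 3, 4, 5, 6, 7, 8, 9, 10, 11, 13, 14, 15}
|((((Z △ Y) − ((Y ∩ Z) ∩ (W ∪ X))) △ Z) − (X △ Z))ᶜ| = 14

14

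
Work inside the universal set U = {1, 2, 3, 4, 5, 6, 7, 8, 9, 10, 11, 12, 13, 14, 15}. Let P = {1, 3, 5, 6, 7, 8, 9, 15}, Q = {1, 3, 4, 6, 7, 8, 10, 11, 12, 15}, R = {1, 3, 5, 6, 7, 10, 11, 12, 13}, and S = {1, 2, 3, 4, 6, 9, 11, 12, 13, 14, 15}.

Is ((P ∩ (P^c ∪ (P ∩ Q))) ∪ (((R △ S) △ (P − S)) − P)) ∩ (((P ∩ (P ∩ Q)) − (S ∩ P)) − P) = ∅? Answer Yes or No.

Yes

P^c = {2, 4, 10, 11, 12, 13, 14}
P ∩ Q = {1, 3, 6, 7, 8, 15}
P^c ∪ (P ∩ Q) = {1, 2, 3, 4, 6, 7, 8, 10, 11, 12, 13, 14, 15}
P ∩ (P^c ∪ (P ∩ Q)) = {1, 3, 6, 7, 8, 15}
R △ S = {2, 4, 5, 7, 9, 10, 14, 15}
P − S = {5, 7, 8}
(R △ S) △ (P − S) = {2, 4, 8, 9, 10, 14, 15}
((R △ S) △ (P − S)) − P = {2, 4, 10, 14}
(P ∩ (P^c ∪ (P ∩ Q))) ∪ (((R △ S) △ (P − S)) − P) = {1, 2, 3, 4, 6, 7, 8, 10, 14, 15}
P ∩ (P ∩ Q) = {1, 3, 6, 7, 8, 15}
S ∩ P = {1, 3, 6, 9, 15}
(P ∩ (P ∩ Q)) − (S ∩ P) = {7, 8}
((P ∩ (P ∩ Q)) − (S ∩ P)) − P = {}
{1, 2, 3, 4, 6, 7, 8, 10, 14, 15} and {} share no elements.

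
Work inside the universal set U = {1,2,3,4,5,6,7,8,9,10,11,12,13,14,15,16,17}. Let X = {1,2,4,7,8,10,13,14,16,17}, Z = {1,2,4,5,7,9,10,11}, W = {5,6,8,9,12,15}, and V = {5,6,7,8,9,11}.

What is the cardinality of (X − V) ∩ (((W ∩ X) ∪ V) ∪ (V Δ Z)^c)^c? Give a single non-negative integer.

4

X − V = {1,2,4,10,13,14,16,17}
W ∩ X = {8}
(W ∩ X) ∪ V = {5,6,7,8,9,11}
V Δ Z = {1,2,4,6,8,10}
(V Δ Z)^c = {3,5,7,9,11,12,13,14,15,16,17}
((W ∩ X) ∪ V) ∪ (V Δ Z)^c = {3,5,6,7,8,9,11,12,13,14,15,16,17}
(((W ∩ X) ∪ V) ∪ (V Δ Z)^c)^c = {1,2,4,10}
(X − V) ∩ (((W ∩ X) ∪ V) ∪ (V Δ Z)^c)^c = {1,2,4,10}
|(X − V) ∩ (((W ∩ X) ∪ V) ∪ (V Δ Z)^c)^c| = 4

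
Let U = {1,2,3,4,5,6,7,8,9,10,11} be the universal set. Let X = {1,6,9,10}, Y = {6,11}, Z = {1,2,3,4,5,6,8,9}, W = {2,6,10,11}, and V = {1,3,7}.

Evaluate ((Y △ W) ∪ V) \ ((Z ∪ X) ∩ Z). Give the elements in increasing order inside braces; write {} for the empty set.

Y △ W = {2,10}
(Y △ W) ∪ V = {1,2,3,7,10}
Z ∪ X = {1,2,3,4,5,6,8,9,10}
(Z ∪ X) ∩ Z = {1,2,3,4,5,6,8,9}
((Y △ W) ∪ V) \ ((Z ∪ X) ∩ Z) = {7,10}

{7,10}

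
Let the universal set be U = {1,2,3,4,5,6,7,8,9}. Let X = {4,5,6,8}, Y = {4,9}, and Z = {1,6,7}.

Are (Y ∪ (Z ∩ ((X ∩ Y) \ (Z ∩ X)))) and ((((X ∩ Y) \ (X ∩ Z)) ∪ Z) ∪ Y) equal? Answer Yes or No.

No

X ∩ Y = {4}
Z ∩ X = {6}
(X ∩ Y) \ (Z ∩ X) = {4}
Z ∩ ((X ∩ Y) \ (Z ∩ X)) = {}
Y ∪ (Z ∩ ((X ∩ Y) \ (Z ∩ X))) = {4,9}
X ∩ Z = {6}
(X ∩ Y) \ (X ∩ Z) = {4}
((X ∩ Y) \ (X ∩ Z)) ∪ Z = {1,4,6,7}
(((X ∩ Y) \ (X ∩ Z)) ∪ Z) ∪ Y = {1,4,6,7,9}
1 ∈ (((X ∩ Y) \ (X ∩ Z)) ∪ Z) ∪ Y but 1 ∉ Y ∪ (Z ∩ ((X ∩ Y) \ (Z ∩ X))), so they differ.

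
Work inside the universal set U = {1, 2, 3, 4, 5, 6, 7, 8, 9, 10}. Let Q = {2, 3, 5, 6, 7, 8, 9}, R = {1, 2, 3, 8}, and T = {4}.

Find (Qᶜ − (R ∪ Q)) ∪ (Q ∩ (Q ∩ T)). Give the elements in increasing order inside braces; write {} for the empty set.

Qᶜ = {1, 4, 10}
R ∪ Q = {1, 2, 3, 5, 6, 7, 8, 9}
Qᶜ − (R ∪ Q) = {4, 10}
Q ∩ T = {}
Q ∩ (Q ∩ T) = {}
(Qᶜ − (R ∪ Q)) ∪ (Q ∩ (Q ∩ T)) = {4, 10}

{4, 10}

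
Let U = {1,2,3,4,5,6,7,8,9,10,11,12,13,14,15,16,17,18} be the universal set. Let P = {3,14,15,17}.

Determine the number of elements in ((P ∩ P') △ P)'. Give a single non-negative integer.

14

P' = {1,2,4,5,6,7,8,9,10,11,12,13,16,18}
P ∩ P' = {}
(P ∩ P') △ P = {3,14,15,17}
((P ∩ P') △ P)' = {1,2,4,5,6,7,8,9,10,11,12,13,16,18}
|((P ∩ P') △ P)'| = 14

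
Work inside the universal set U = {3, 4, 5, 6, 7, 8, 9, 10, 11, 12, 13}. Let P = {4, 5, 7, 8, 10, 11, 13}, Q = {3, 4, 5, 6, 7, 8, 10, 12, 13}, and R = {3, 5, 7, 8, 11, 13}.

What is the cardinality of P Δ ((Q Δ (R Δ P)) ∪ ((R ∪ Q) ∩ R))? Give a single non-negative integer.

5

R Δ P = {3, 4, 10}
Q Δ (R Δ P) = {5, 6, 7, 8, 12, 13}
R ∪ Q = {3, 4, 5, 6, 7, 8, 10, 11, 12, 13}
(R ∪ Q) ∩ R = {3, 5, 7, 8, 11, 13}
(Q Δ (R Δ P)) ∪ ((R ∪ Q) ∩ R) = {3, 5, 6, 7, 8, 11, 12, 13}
P Δ ((Q Δ (R Δ P)) ∪ ((R ∪ Q) ∩ R)) = {3, 4, 6, 10, 12}
|P Δ ((Q Δ (R Δ P)) ∪ ((R ∪ Q) ∩ R))| = 5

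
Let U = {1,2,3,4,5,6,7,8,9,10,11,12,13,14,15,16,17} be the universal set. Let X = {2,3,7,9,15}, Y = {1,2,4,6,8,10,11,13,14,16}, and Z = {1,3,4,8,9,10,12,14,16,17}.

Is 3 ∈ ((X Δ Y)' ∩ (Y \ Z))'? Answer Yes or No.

3 ∈ X and 3 ∉ Y, so 3 ∈ X Δ Y
3 ∉ (X Δ Y)' since 3 ∈ (X Δ Y)
3 ∉ Y and 3 ∈ Z, so 3 ∉ Y \ Z
3 ∉ (X Δ Y)' and 3 ∉ (Y \ Z), so 3 ∉ (X Δ Y)' ∩ (Y \ Z)
3 ∈ ((X Δ Y)' ∩ (Y \ Z))' since 3 ∉ ((X Δ Y)' ∩ (Y \ Z))

Yes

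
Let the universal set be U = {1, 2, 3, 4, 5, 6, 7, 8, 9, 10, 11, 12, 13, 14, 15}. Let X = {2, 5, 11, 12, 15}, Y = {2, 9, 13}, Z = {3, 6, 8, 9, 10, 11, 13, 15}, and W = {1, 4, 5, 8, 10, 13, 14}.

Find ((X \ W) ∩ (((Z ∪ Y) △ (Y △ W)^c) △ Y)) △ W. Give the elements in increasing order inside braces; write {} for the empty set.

X \ W = {2, 11, 12, 15}
Z ∪ Y = {2, 3, 6, 8, 9, 10, 11, 13, 15}
Y △ W = {1, 2, 4, 5, 8, 9, 10, 14}
(Y △ W)^c = {3, 6, 7, 11, 12, 13, 15}
(Z ∪ Y) △ (Y △ W)^c = {2, 7, 8, 9, 10, 12}
((Z ∪ Y) △ (Y △ W)^c) △ Y = {7, 8, 10, 12, 13}
(X \ W) ∩ (((Z ∪ Y) △ (Y △ W)^c) △ Y) = {12}
((X \ W) ∩ (((Z ∪ Y) △ (Y △ W)^c) △ Y)) △ W = {1, 4, 5, 8, 10, 12, 13, 14}

{1, 4, 5, 8, 10, 12, 13, 14}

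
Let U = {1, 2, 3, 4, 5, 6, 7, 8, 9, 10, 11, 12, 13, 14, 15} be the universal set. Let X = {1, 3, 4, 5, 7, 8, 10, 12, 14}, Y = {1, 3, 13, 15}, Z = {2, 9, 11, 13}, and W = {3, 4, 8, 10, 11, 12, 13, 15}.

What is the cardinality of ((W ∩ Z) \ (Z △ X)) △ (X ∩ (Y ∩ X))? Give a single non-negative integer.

W ∩ Z = {11, 13}
Z △ X = {1, 2, 3, 4, 5, 7, 8, 9, 10, 11, 12, 13, 14}
(W ∩ Z) \ (Z △ X) = {}
Y ∩ X = {1, 3}
X ∩ (Y ∩ X) = {1, 3}
((W ∩ Z) \ (Z △ X)) △ (X ∩ (Y ∩ X)) = {1, 3}
|((W ∩ Z) \ (Z △ X)) △ (X ∩ (Y ∩ X))| = 2

2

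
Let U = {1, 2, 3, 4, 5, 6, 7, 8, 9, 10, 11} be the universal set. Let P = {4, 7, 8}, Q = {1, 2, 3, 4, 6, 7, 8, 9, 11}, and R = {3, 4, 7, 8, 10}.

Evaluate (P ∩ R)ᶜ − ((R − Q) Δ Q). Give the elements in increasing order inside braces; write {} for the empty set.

{5}

P ∩ R = {4, 7, 8}
(P ∩ R)ᶜ = {1, 2, 3, 5, 6, 9, 10, 11}
R − Q = {10}
(R − Q) Δ Q = {1, 2, 3, 4, 6, 7, 8, 9, 10, 11}
(P ∩ R)ᶜ − ((R − Q) Δ Q) = {5}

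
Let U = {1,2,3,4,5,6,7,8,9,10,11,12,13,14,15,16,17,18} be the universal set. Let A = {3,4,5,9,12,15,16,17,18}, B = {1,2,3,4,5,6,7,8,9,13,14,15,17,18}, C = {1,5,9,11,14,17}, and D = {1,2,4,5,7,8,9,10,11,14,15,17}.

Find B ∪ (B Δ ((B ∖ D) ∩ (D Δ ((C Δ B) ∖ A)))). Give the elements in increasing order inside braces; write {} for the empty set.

B ∖ D = {3,6,13,18}
C Δ B = {2,3,4,6,7,8,11,13,15,18}
(C Δ B) ∖ A = {2,6,7,8,11,13}
D Δ ((C Δ B) ∖ A) = {1,4,5,6,9,10,13,14,15,17}
(B ∖ D) ∩ (D Δ ((C Δ B) ∖ A)) = {6,13}
B Δ ((B ∖ D) ∩ (D Δ ((C Δ B) ∖ A))) = {1,2,3,4,5,7,8,9,14,15,17,18}
B ∪ (B Δ ((B ∖ D) ∩ (D Δ ((C Δ B) ∖ A)))) = {1,2,3,4,5,6,7,8,9,13,14,15,17,18}

{1,2,3,4,5,6,7,8,9,13,14,15,17,18}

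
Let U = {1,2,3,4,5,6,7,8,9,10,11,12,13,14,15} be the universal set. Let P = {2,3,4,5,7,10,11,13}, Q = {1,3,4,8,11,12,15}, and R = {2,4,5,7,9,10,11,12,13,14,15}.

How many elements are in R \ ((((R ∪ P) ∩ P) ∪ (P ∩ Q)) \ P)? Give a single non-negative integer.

R ∪ P = {2,3,4,5,7,9,10,11,12,13,14,15}
(R ∪ P) ∩ P = {2,3,4,5,7,10,11,13}
P ∩ Q = {3,4,11}
((R ∪ P) ∩ P) ∪ (P ∩ Q) = {2,3,4,5,7,10,11,13}
(((R ∪ P) ∩ P) ∪ (P ∩ Q)) \ P = {}
R \ ((((R ∪ P) ∩ P) ∪ (P ∩ Q)) \ P) = {2,4,5,7,9,10,11,12,13,14,15}
|R \ ((((R ∪ P) ∩ P) ∪ (P ∩ Q)) \ P)| = 11

11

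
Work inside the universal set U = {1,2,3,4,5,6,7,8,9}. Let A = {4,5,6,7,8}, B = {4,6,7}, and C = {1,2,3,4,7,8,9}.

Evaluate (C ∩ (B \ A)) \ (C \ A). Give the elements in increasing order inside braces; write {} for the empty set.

B \ A = {}
C ∩ (B \ A) = {}
C \ A = {1,2,3,9}
(C ∩ (B \ A)) \ (C \ A) = {}

{}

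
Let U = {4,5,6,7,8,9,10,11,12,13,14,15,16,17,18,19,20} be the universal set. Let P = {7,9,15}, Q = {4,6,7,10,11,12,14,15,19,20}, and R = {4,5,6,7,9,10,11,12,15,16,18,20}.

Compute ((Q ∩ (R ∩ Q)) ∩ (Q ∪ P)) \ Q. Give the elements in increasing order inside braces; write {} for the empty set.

R ∩ Q = {4,6,7,10,11,12,15,20}
Q ∩ (R ∩ Q) = {4,6,7,10,11,12,15,20}
Q ∪ P = {4,6,7,9,10,11,12,14,15,19,20}
(Q ∩ (R ∩ Q)) ∩ (Q ∪ P) = {4,6,7,10,11,12,15,20}
((Q ∩ (R ∩ Q)) ∩ (Q ∪ P)) \ Q = {}

{}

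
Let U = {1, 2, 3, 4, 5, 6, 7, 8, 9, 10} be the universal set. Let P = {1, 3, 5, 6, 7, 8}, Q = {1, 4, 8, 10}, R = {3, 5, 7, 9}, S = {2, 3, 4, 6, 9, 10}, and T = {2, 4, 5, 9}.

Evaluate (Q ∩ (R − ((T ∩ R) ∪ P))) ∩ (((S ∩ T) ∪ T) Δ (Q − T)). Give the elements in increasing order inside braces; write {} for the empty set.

T ∩ R = {5, 9}
(T ∩ R) ∪ P = {1, 3, 5, 6, 7, 8, 9}
R − ((T ∩ R) ∪ P) = {}
Q ∩ (R − ((T ∩ R) ∪ P)) = {}
S ∩ T = {2, 4, 9}
(S ∩ T) ∪ T = {2, 4, 5, 9}
Q − T = {1, 8, 10}
((S ∩ T) ∪ T) Δ (Q − T) = {1, 2, 4, 5, 8, 9, 10}
(Q ∩ (R − ((T ∩ R) ∪ P))) ∩ (((S ∩ T) ∪ T) Δ (Q − T)) = {}

{}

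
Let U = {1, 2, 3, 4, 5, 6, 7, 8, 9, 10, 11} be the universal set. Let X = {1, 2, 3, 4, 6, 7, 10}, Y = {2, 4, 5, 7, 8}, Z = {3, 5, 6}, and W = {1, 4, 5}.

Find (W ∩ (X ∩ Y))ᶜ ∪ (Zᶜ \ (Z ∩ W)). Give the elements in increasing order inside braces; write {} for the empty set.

X ∩ Y = {2, 4, 7}
W ∩ (X ∩ Y) = {4}
(W ∩ (X ∩ Y))ᶜ = {1, 2, 3, 5, 6, 7, 8, 9, 10, 11}
Zᶜ = {1, 2, 4, 7, 8, 9, 10, 11}
Z ∩ W = {5}
Zᶜ \ (Z ∩ W) = {1, 2, 4, 7, 8, 9, 10, 11}
(W ∩ (X ∩ Y))ᶜ ∪ (Zᶜ \ (Z ∩ W)) = {1, 2, 3, 4, 5, 6, 7, 8, 9, 10, 11}

{1, 2, 3, 4, 5, 6, 7, 8, 9, 10, 11}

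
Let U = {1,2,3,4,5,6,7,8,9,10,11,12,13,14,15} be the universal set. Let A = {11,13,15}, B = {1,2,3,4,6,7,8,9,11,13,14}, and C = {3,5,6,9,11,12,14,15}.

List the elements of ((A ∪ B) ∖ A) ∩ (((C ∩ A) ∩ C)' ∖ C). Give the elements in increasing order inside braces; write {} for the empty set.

A ∪ B = {1,2,3,4,6,7,8,9,11,13,14,15}
(A ∪ B) ∖ A = {1,2,3,4,6,7,8,9,14}
C ∩ A = {11,15}
(C ∩ A) ∩ C = {11,15}
((C ∩ A) ∩ C)' = {1,2,3,4,5,6,7,8,9,10,12,13,14}
((C ∩ A) ∩ C)' ∖ C = {1,2,4,7,8,10,13}
((A ∪ B) ∖ A) ∩ (((C ∩ A) ∩ C)' ∖ C) = {1,2,4,7,8}

{1,2,4,7,8}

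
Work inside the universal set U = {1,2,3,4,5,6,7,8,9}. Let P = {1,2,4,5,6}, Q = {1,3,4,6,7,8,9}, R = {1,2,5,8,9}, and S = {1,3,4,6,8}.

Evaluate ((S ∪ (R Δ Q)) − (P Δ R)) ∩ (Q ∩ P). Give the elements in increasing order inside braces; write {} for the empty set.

R Δ Q = {2,3,4,5,6,7}
S ∪ (R Δ Q) = {1,2,3,4,5,6,7,8}
P Δ R = {4,6,8,9}
(S ∪ (R Δ Q)) − (P Δ R) = {1,2,3,5,7}
Q ∩ P = {1,4,6}
((S ∪ (R Δ Q)) − (P Δ R)) ∩ (Q ∩ P) = {1}

{1}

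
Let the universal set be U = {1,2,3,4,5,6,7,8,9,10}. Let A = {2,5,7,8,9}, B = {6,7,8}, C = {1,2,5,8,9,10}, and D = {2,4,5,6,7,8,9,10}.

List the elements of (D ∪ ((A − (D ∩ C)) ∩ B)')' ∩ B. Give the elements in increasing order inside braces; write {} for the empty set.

D ∩ C = {2,5,8,9,10}
A − (D ∩ C) = {7}
(A − (D ∩ C)) ∩ B = {7}
((A − (D ∩ C)) ∩ B)' = {1,2,3,4,5,6,8,9,10}
D ∪ ((A − (D ∩ C)) ∩ B)' = {1,2,3,4,5,6,7,8,9,10}
(D ∪ ((A − (D ∩ C)) ∩ B)')' = {}
(D ∪ ((A − (D ∩ C)) ∩ B)')' ∩ B = {}

{}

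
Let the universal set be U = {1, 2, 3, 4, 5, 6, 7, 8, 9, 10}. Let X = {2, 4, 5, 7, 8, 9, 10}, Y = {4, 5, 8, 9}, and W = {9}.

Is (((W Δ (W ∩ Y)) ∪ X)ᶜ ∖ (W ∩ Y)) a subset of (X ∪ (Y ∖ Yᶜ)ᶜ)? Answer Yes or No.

W ∩ Y = {9}
W Δ (W ∩ Y) = {}
(W Δ (W ∩ Y)) ∪ X = {2, 4, 5, 7, 8, 9, 10}
((W Δ (W ∩ Y)) ∪ X)ᶜ = {1, 3, 6}
((W Δ (W ∩ Y)) ∪ X)ᶜ ∖ (W ∩ Y) = {1, 3, 6}
Yᶜ = {1, 2, 3, 6, 7, 10}
Y ∖ Yᶜ = {4, 5, 8, 9}
(Y ∖ Yᶜ)ᶜ = {1, 2, 3, 6, 7, 10}
X ∪ (Y ∖ Yᶜ)ᶜ = {1, 2, 3, 4, 5, 6, 7, 8, 9, 10}
Every element of {1, 3, 6} is in {1, 2, 3, 4, 5, 6, 7, 8, 9, 10}, so ((W Δ (W ∩ Y)) ∪ X)ᶜ ∖ (W ∩ Y) ⊆ X ∪ (Y ∖ Yᶜ)ᶜ.

Yes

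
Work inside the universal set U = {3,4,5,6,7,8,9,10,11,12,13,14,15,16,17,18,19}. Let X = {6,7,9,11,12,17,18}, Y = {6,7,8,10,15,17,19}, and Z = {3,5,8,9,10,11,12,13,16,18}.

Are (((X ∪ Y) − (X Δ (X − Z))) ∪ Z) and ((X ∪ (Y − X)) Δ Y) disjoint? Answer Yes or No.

X ∪ Y = {6,7,8,9,10,11,12,15,17,18,19}
X − Z = {6,7,17}
X Δ (X − Z) = {9,11,12,18}
(X ∪ Y) − (X Δ (X − Z)) = {6,7,8,10,15,17,19}
((X ∪ Y) − (X Δ (X − Z))) ∪ Z = {3,5,6,7,8,9,10,11,12,13,15,16,17,18,19}
Y − X = {8,10,15,19}
X ∪ (Y − X) = {6,7,8,9,10,11,12,15,17,18,19}
(X ∪ (Y − X)) Δ Y = {9,11,12,18}
9 lies in both, so they are not disjoint.

No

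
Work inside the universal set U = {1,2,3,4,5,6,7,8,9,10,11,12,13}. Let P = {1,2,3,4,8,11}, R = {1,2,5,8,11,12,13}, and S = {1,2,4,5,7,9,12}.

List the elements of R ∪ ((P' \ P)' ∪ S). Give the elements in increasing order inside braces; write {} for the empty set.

{1,2,3,4,5,7,8,9,11,12,13}

P' = {5,6,7,9,10,12,13}
P' \ P = {5,6,7,9,10,12,13}
(P' \ P)' = {1,2,3,4,8,11}
(P' \ P)' ∪ S = {1,2,3,4,5,7,8,9,11,12}
R ∪ ((P' \ P)' ∪ S) = {1,2,3,4,5,7,8,9,11,12,13}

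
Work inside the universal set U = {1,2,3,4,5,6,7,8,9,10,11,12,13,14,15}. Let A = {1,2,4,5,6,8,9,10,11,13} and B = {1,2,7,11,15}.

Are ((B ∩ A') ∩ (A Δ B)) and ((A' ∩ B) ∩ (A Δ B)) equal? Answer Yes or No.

A' = {3,7,12,14,15}
B ∩ A' = {7,15}
A Δ B = {4,5,6,7,8,9,10,13,15}
(B ∩ A') ∩ (A Δ B) = {7,15}
A' ∩ B = {7,15}
(A' ∩ B) ∩ (A Δ B) = {7,15}
Both equal {7,15}, so (B ∩ A') ∩ (A Δ B) = (A' ∩ B) ∩ (A Δ B).

Yes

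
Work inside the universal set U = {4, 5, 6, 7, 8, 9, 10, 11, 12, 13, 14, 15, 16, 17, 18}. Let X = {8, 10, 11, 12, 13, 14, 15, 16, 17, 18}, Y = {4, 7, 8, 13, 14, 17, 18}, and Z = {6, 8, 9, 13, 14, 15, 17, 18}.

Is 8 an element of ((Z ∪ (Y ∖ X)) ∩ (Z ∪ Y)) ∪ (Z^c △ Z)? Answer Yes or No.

Yes

8 ∈ Y and 8 ∈ X, so 8 ∉ Y ∖ X
8 ∈ Z and 8 ∉ (Y ∖ X), so 8 ∈ Z ∪ (Y ∖ X)
8 ∈ Z and 8 ∈ Y, so 8 ∈ Z ∪ Y
8 ∈ (Z ∪ (Y ∖ X)) and 8 ∈ (Z ∪ Y), so 8 ∈ (Z ∪ (Y ∖ X)) ∩ (Z ∪ Y)
8 ∈ Z, so 8 ∉ Z^c
8 ∉ Z^c and 8 ∈ Z, so 8 ∈ Z^c △ Z
8 ∈ ((Z ∪ (Y ∖ X)) ∩ (Z ∪ Y)) and 8 ∈ (Z^c △ Z), so 8 ∈ ((Z ∪ (Y ∖ X)) ∩ (Z ∪ Y)) ∪ (Z^c △ Z)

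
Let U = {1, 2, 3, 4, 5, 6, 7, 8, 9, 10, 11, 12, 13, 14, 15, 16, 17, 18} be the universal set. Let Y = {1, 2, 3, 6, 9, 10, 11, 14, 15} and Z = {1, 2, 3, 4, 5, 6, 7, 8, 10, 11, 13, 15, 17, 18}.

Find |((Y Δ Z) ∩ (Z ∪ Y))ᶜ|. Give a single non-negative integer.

9

Y Δ Z = {4, 5, 7, 8, 9, 13, 14, 17, 18}
Z ∪ Y = {1, 2, 3, 4, 5, 6, 7, 8, 9, 10, 11, 13, 14, 15, 17, 18}
(Y Δ Z) ∩ (Z ∪ Y) = {4, 5, 7, 8, 9, 13, 14, 17, 18}
((Y Δ Z) ∩ (Z ∪ Y))ᶜ = {1, 2, 3, 6, 10, 11, 12, 15, 16}
|((Y Δ Z) ∩ (Z ∪ Y))ᶜ| = 9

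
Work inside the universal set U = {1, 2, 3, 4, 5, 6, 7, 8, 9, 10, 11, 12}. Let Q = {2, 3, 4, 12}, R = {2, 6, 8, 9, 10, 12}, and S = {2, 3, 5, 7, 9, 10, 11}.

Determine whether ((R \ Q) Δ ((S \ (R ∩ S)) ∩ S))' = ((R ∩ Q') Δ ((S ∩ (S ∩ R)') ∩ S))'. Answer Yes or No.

R \ Q = {6, 8, 9, 10}
R ∩ S = {2, 9, 10}
S \ (R ∩ S) = {3, 5, 7, 11}
(S \ (R ∩ S)) ∩ S = {3, 5, 7, 11}
(R \ Q) Δ ((S \ (R ∩ S)) ∩ S) = {3, 5, 6, 7, 8, 9, 10, 11}
((R \ Q) Δ ((S \ (R ∩ S)) ∩ S))' = {1, 2, 4, 12}
Q' = {1, 5, 6, 7, 8, 9, 10, 11}
R ∩ Q' = {6, 8, 9, 10}
S ∩ R = {2, 9, 10}
(S ∩ R)' = {1, 3, 4, 5, 6, 7, 8, 11, 12}
S ∩ (S ∩ R)' = {3, 5, 7, 11}
(S ∩ (S ∩ R)') ∩ S = {3, 5, 7, 11}
(R ∩ Q') Δ ((S ∩ (S ∩ R)') ∩ S) = {3, 5, 6, 7, 8, 9, 10, 11}
((R ∩ Q') Δ ((S ∩ (S ∩ R)') ∩ S))' = {1, 2, 4, 12}
Both equal {1, 2, 4, 12}, so ((R \ Q) Δ ((S \ (R ∩ S)) ∩ S))' = ((R ∩ Q') Δ ((S ∩ (S ∩ R)') ∩ S))'.

Yes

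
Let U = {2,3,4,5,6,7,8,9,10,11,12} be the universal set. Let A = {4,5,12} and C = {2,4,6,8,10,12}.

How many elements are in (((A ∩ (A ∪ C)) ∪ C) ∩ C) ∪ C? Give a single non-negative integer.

A ∪ C = {2,4,5,6,8,10,12}
A ∩ (A ∪ C) = {4,5,12}
(A ∩ (A ∪ C)) ∪ C = {2,4,5,6,8,10,12}
((A ∩ (A ∪ C)) ∪ C) ∩ C = {2,4,6,8,10,12}
(((A ∩ (A ∪ C)) ∪ C) ∩ C) ∪ C = {2,4,6,8,10,12}
|(((A ∩ (A ∪ C)) ∪ C) ∩ C) ∪ C| = 6

6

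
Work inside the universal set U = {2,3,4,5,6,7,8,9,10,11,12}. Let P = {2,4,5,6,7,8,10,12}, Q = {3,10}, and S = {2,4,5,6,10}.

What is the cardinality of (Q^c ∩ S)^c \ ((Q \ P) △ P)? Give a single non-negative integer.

Q^c = {2,4,5,6,7,8,9,11,12}
Q^c ∩ S = {2,4,5,6}
(Q^c ∩ S)^c = {3,7,8,9,10,11,12}
Q \ P = {3}
(Q \ P) △ P = {2,3,4,5,6,7,8,10,12}
(Q^c ∩ S)^c \ ((Q \ P) △ P) = {9,11}
|(Q^c ∩ S)^c \ ((Q \ P) △ P)| = 2

2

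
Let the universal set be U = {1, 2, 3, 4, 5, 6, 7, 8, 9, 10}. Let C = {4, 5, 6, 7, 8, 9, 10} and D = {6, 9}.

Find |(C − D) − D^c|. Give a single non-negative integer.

0

C − D = {4, 5, 7, 8, 10}
D^c = {1, 2, 3, 4, 5, 7, 8, 10}
(C − D) − D^c = {}
|(C − D) − D^c| = 0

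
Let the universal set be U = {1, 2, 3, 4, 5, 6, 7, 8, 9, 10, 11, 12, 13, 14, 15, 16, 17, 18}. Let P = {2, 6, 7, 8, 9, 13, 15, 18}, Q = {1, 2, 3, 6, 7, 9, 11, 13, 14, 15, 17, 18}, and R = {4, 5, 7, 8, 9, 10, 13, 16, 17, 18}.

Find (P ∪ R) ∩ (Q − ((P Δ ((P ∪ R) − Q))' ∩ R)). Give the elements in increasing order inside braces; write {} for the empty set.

P ∪ R = {2, 4, 5, 6, 7, 8, 9, 10, 13, 15, 16, 17, 18}
(P ∪ R) − Q = {4, 5, 8, 10, 16}
P Δ ((P ∪ R) − Q) = {2, 4, 5, 6, 7, 9, 10, 13, 15, 16, 18}
(P Δ ((P ∪ R) − Q))' = {1, 3, 8, 11, 12, 14, 17}
(P Δ ((P ∪ R) − Q))' ∩ R = {8, 17}
Q − ((P Δ ((P ∪ R) − Q))' ∩ R) = {1, 2, 3, 6, 7, 9, 11, 13, 14, 15, 18}
(P ∪ R) ∩ (Q − ((P Δ ((P ∪ R) − Q))' ∩ R)) = {2, 6, 7, 9, 13, 15, 18}

{2, 6, 7, 9, 13, 15, 18}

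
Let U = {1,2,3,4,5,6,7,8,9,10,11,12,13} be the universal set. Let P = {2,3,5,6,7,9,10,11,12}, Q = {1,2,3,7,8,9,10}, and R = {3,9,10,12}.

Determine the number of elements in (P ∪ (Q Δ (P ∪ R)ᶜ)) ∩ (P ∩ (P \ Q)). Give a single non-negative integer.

P ∪ R = {2,3,5,6,7,9,10,11,12}
(P ∪ R)ᶜ = {1,4,8,13}
Q Δ (P ∪ R)ᶜ = {2,3,4,7,9,10,13}
P ∪ (Q Δ (P ∪ R)ᶜ) = {2,3,4,5,6,7,9,10,11,12,13}
P \ Q = {5,6,11,12}
P ∩ (P \ Q) = {5,6,11,12}
(P ∪ (Q Δ (P ∪ R)ᶜ)) ∩ (P ∩ (P \ Q)) = {5,6,11,12}
|(P ∪ (Q Δ (P ∪ R)ᶜ)) ∩ (P ∩ (P \ Q))| = 4

4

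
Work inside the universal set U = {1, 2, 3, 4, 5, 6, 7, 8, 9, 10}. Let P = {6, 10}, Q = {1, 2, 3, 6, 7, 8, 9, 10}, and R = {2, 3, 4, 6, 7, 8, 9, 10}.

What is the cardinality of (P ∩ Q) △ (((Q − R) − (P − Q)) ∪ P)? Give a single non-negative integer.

1

P ∩ Q = {6, 10}
Q − R = {1}
P − Q = {}
(Q − R) − (P − Q) = {1}
((Q − R) − (P − Q)) ∪ P = {1, 6, 10}
(P ∩ Q) △ (((Q − R) − (P − Q)) ∪ P) = {1}
|(P ∩ Q) △ (((Q − R) − (P − Q)) ∪ P)| = 1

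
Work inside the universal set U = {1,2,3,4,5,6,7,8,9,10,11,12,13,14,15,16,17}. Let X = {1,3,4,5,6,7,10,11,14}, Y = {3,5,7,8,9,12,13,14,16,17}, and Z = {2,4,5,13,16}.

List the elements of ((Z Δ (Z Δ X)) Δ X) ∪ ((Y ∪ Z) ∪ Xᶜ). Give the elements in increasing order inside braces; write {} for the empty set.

{2,3,4,5,7,8,9,12,13,14,15,16,17}

Z Δ X = {1,2,3,6,7,10,11,13,14,16}
Z Δ (Z Δ X) = {1,3,4,5,6,7,10,11,14}
(Z Δ (Z Δ X)) Δ X = {}
Y ∪ Z = {2,3,4,5,7,8,9,12,13,14,16,17}
Xᶜ = {2,8,9,12,13,15,16,17}
(Y ∪ Z) ∪ Xᶜ = {2,3,4,5,7,8,9,12,13,14,15,16,17}
((Z Δ (Z Δ X)) Δ X) ∪ ((Y ∪ Z) ∪ Xᶜ) = {2,3,4,5,7,8,9,12,13,14,15,16,17}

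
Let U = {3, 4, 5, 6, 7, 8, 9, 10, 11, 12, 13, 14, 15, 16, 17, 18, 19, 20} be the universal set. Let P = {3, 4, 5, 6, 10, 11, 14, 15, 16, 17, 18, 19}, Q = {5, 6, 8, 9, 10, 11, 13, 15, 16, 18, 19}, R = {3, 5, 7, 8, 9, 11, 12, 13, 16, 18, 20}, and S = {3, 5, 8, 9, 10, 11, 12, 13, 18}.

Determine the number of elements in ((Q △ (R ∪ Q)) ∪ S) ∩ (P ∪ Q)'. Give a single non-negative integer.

3

R ∪ Q = {3, 5, 6, 7, 8, 9, 10, 11, 12, 13, 15, 16, 18, 19, 20}
Q △ (R ∪ Q) = {3, 7, 12, 20}
(Q △ (R ∪ Q)) ∪ S = {3, 5, 7, 8, 9, 10, 11, 12, 13, 18, 20}
P ∪ Q = {3, 4, 5, 6, 8, 9, 10, 11, 13, 14, 15, 16, 17, 18, 19}
(P ∪ Q)' = {7, 12, 20}
((Q △ (R ∪ Q)) ∪ S) ∩ (P ∪ Q)' = {7, 12, 20}
|((Q △ (R ∪ Q)) ∪ S) ∩ (P ∪ Q)'| = 3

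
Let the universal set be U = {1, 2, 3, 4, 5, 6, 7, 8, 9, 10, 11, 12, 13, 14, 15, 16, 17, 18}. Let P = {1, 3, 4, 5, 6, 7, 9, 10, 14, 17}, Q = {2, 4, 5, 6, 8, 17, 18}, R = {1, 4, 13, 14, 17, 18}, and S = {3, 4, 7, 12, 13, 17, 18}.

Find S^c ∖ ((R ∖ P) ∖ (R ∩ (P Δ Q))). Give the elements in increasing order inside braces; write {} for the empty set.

{1, 2, 5, 6, 8, 9, 10, 11, 14, 15, 16}

S^c = {1, 2, 5, 6, 8, 9, 10, 11, 14, 15, 16}
R ∖ P = {13, 18}
P Δ Q = {1, 2, 3, 7, 8, 9, 10, 14, 18}
R ∩ (P Δ Q) = {1, 14, 18}
(R ∖ P) ∖ (R ∩ (P Δ Q)) = {13}
S^c ∖ ((R ∖ P) ∖ (R ∩ (P Δ Q))) = {1, 2, 5, 6, 8, 9, 10, 11, 14, 15, 16}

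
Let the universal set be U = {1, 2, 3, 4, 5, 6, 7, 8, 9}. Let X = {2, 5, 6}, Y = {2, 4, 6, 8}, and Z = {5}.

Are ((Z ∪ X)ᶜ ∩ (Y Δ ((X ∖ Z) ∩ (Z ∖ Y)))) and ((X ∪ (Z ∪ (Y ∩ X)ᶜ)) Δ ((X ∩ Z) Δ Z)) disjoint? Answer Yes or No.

Z ∪ X = {2, 5, 6}
(Z ∪ X)ᶜ = {1, 3, 4, 7, 8, 9}
X ∖ Z = {2, 6}
Z ∖ Y = {5}
(X ∖ Z) ∩ (Z ∖ Y) = {}
Y Δ ((X ∖ Z) ∩ (Z ∖ Y)) = {2, 4, 6, 8}
(Z ∪ X)ᶜ ∩ (Y Δ ((X ∖ Z) ∩ (Z ∖ Y))) = {4, 8}
Y ∩ X = {2, 6}
(Y ∩ X)ᶜ = {1, 3, 4, 5, 7, 8, 9}
Z ∪ (Y ∩ X)ᶜ = {1, 3, 4, 5, 7, 8, 9}
X ∪ (Z ∪ (Y ∩ X)ᶜ) = {1, 2, 3, 4, 5, 6, 7, 8, 9}
X ∩ Z = {5}
(X ∩ Z) Δ Z = {}
(X ∪ (Z ∪ (Y ∩ X)ᶜ)) Δ ((X ∩ Z) Δ Z) = {1, 2, 3, 4, 5, 6, 7, 8, 9}
4 lies in both, so they are not disjoint.

No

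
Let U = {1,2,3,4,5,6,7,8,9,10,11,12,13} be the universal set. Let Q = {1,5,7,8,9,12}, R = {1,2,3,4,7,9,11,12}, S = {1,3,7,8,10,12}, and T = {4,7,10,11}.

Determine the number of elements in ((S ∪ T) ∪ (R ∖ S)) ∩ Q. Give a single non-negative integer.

5

S ∪ T = {1,3,4,7,8,10,11,12}
R ∖ S = {2,4,9,11}
(S ∪ T) ∪ (R ∖ S) = {1,2,3,4,7,8,9,10,11,12}
((S ∪ T) ∪ (R ∖ S)) ∩ Q = {1,7,8,9,12}
|((S ∪ T) ∪ (R ∖ S)) ∩ Q| = 5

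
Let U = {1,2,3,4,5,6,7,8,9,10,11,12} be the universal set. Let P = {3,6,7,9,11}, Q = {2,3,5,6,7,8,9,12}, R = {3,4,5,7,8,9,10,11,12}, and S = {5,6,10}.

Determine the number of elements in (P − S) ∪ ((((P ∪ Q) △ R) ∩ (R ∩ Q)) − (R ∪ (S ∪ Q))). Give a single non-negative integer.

P − S = {3,7,9,11}
P ∪ Q = {2,3,5,6,7,8,9,11,12}
(P ∪ Q) △ R = {2,4,6,10}
R ∩ Q = {3,5,7,8,9,12}
((P ∪ Q) △ R) ∩ (R ∩ Q) = {}
S ∪ Q = {2,3,5,6,7,8,9,10,12}
R ∪ (S ∪ Q) = {2,3,4,5,6,7,8,9,10,11,12}
(((P ∪ Q) △ R) ∩ (R ∩ Q)) − (R ∪ (S ∪ Q)) = {}
(P − S) ∪ ((((P ∪ Q) △ R) ∩ (R ∩ Q)) − (R ∪ (S ∪ Q))) = {3,7,9,11}
|(P − S) ∪ ((((P ∪ Q) △ R) ∩ (R ∩ Q)) − (R ∪ (S ∪ Q)))| = 4

4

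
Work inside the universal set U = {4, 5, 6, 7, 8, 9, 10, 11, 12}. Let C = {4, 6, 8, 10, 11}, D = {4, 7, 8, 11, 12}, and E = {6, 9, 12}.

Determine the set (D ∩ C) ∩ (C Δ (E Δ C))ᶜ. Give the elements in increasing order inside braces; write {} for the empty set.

{4, 8, 11}

D ∩ C = {4, 8, 11}
E Δ C = {4, 8, 9, 10, 11, 12}
C Δ (E Δ C) = {6, 9, 12}
(C Δ (E Δ C))ᶜ = {4, 5, 7, 8, 10, 11}
(D ∩ C) ∩ (C Δ (E Δ C))ᶜ = {4, 8, 11}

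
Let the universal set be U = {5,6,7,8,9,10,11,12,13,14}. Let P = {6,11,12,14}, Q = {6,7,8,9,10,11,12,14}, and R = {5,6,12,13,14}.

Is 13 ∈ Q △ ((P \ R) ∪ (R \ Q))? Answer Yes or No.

Yes

13 ∉ P and 13 ∈ R, so 13 ∉ P \ R
13 ∈ R and 13 ∉ Q, so 13 ∈ R \ Q
13 ∉ (P \ R) and 13 ∈ (R \ Q), so 13 ∈ (P \ R) ∪ (R \ Q)
13 ∉ Q and 13 ∈ ((P \ R) ∪ (R \ Q)), so 13 ∈ Q △ ((P \ R) ∪ (R \ Q))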